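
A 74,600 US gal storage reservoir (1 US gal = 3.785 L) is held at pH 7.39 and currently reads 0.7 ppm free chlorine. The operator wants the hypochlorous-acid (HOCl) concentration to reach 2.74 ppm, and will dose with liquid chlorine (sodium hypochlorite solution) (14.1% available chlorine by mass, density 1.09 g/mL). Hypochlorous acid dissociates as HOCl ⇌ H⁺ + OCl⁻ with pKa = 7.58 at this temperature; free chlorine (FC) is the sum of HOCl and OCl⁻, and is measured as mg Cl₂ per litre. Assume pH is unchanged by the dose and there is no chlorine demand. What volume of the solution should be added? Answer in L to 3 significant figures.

7.00 L

Volume: 74,600 US gal × 3.785 L/gal = 282,361 L.
[OCl⁻]/[HOCl] = 10^(pH − pKa) = 10^(7.39 − 7.58) = 0.6457; fraction as HOCl = 1/(1 + 0.6457) = 0.6077.
Free chlorine required for 2.74 ppm HOCl: 2.74 / 0.6077 = 4.509 ppm.
FC to add: 4.509 − 0.7 = 3.809 mg/L as Cl₂.
Cl₂ equivalent: 3.809 mg/L × 282,361 L = 1076 g.
Product at 14.1% available Cl: 1076 / 0.141 = 7628 g.
Volume: 7628 g ÷ 1.09 g/mL = 6998 mL.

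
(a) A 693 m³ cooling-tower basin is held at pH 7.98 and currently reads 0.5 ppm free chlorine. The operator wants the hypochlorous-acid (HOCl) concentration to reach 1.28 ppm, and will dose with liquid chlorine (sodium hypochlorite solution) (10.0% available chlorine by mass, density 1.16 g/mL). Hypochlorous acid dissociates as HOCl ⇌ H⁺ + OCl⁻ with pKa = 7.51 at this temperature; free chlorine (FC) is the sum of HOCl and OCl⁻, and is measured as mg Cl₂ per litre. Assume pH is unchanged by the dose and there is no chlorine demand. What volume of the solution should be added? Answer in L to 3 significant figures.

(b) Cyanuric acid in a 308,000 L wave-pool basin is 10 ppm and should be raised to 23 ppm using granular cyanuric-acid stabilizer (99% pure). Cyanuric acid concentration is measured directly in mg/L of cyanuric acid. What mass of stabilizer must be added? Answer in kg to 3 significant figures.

(a) Volume: 693 m³ = 693,000 L.
(a) [OCl⁻]/[HOCl] = 10^(pH − pKa) = 10^(7.98 − 7.51) = 2.951; fraction as HOCl = 1/(1 + 2.951) = 0.2531.
(a) Free chlorine required for 1.28 ppm HOCl: 1.28 / 0.2531 = 5.058 ppm.
(a) FC to add: 5.058 − 0.5 = 4.558 mg/L as Cl₂.
(a) Cl₂ equivalent: 4.558 mg/L × 693,000 L = 3158 g.
(a) Product at 10.0% available Cl: 3158 / 0.1 = 31,580 g.
(a) Volume: 31,580 g ÷ 1.16 g/mL = 27,230 mL.

(b) CYA to add: (23 − 10) = 13 mg/L × 308,000 L = 4004 g cyanuric acid.
(b) At 99% purity: 4004 / 0.99 = 4044 g product.

(a) 27.2 L; (b) 4.04 kg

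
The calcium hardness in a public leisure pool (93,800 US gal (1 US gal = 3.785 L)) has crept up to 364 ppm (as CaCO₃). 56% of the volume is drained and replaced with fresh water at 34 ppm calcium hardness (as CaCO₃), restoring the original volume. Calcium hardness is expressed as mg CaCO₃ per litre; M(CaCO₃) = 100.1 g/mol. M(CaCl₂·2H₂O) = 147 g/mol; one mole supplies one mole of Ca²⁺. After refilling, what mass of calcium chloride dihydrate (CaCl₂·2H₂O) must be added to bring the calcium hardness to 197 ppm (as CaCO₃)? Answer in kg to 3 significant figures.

9.28 kg

Volume: 93,800 US gal × 3.785 L/gal = 355,033 L.
After draining 56% and refilling: 364 × 0.44 + 34 × 0.56 = 179.2 ppm.
Deficit to target: 197 − 179.2 = 17.8 mg/L.
As CaCO₃: 17.8 mg/L × 355,033 L = 6320 g; ÷ 100.1 = 63.13 mol Ca²⁺.
Mass: 63.13 × 147 = 9281 g.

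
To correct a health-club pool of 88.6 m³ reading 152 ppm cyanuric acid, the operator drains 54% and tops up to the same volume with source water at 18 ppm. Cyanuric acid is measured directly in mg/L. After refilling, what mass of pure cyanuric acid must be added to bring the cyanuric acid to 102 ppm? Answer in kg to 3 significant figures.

Volume: 88.6 m³ = 88,600 L.
After draining 54% and refilling: 152 × 0.46 + 18 × 0.54 = 79.64 ppm.
Deficit to target: 102 − 79.64 = 22.36 mg/L.
Mass: 22.36 mg/L × 88,600 L = 1981 g cyanuric acid.

1.98 kg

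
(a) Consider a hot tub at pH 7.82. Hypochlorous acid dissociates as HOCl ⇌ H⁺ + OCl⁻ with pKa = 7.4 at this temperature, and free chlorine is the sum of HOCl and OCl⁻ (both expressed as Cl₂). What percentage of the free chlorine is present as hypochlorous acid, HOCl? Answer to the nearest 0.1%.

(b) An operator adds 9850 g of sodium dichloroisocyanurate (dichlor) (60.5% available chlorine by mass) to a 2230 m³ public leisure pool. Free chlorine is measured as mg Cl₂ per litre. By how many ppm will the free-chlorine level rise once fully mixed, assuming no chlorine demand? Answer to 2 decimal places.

(a) [OCl⁻]/[HOCl] = 10^(pH − pKa) = 10^(7.82 − 7.4) = 10^0.42 = 2.63.
(a) Fraction as HOCl = 1 / (1 + 2.63) = 0.2755.

(b) Volume: 2230 m³ = 2,230,000 L.
(b) Available chlorine delivered: 9850 g × 0.605 = 5959 g as Cl₂.
(b) Concentration rise: 5959 g / 2,230,000 L = 2.672 mg/L = 2.67 ppm.

(a) 27.5%; (b) 2.67 ppm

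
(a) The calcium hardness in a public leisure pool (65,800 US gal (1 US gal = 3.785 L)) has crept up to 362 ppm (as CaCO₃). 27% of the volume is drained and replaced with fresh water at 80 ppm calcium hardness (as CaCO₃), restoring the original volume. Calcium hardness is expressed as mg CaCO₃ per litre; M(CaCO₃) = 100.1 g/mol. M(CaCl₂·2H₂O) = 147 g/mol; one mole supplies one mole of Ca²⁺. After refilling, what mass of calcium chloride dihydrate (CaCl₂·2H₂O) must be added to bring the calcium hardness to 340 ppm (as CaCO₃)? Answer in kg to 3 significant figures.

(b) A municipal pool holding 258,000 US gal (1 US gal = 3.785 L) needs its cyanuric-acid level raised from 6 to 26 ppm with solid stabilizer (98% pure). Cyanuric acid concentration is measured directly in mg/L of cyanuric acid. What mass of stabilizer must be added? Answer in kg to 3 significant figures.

(a) 19.8 kg; (b) 19.9 kg

(a) Volume: 65,800 US gal × 3.785 L/gal = 249,053 L.
(a) After draining 27% and refilling: 362 × 0.73 + 80 × 0.27 = 285.86 ppm.
(a) Deficit to target: 340 − 285.86 = 54.14 mg/L.
(a) As CaCO₃: 54.14 mg/L × 249,053 L = 13,480 g; ÷ 100.1 = 134.7 mol Ca²⁺.
(a) Mass: 134.7 × 147 = 19,800 g.

(b) Volume: 258,000 US gal × 3.785 L/gal = 976,530 L.
(b) CYA to add: (26 − 6) = 20 mg/L × 976,530 L = 19,530 g cyanuric acid.
(b) At 98% purity: 19,530 / 0.98 = 19,930 g product.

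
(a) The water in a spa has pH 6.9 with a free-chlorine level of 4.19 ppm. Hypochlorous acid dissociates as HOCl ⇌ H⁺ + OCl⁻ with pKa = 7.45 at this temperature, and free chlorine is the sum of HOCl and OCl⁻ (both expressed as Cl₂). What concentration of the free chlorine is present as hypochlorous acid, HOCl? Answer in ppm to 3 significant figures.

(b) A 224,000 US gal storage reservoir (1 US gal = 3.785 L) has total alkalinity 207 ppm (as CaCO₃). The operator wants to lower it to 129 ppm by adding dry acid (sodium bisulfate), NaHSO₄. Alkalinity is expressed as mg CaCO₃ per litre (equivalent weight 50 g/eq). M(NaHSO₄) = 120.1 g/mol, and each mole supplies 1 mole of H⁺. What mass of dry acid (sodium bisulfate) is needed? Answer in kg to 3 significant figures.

(a) [OCl⁻]/[HOCl] = 10^(pH − pKa) = 10^(6.9 − 7.45) = 10^-0.55 = 0.2818.
(a) Fraction as HOCl = 1 / (1 + 0.2818) = 0.7801.
(a) HOCl = 0.7801 × 4.19 ppm = 3.269 ppm.

(b) Volume: 224,000 US gal × 3.785 L/gal = 847,840 L.
(b) Alkalinity to neutralize: (207 − 129) = 78 mg/L as CaCO₃ × 847,840 L = 66,130 g as CaCO₃.
(b) Equivalents of H⁺ required: 66,130 ÷ 50 g/eq = 1323 eq = 1323 mol NaHSO₄.
(b) Mass of NaHSO₄: 1323 × 120.1 = 158,800 g.

(a) 3.27 ppm; (b) 159 kg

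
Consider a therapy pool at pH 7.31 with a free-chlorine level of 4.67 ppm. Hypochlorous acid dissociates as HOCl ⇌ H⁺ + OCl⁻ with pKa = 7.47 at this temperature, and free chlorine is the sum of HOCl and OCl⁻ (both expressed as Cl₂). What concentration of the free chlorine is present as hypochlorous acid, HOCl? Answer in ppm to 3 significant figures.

2.76 ppm

[OCl⁻]/[HOCl] = 10^(pH − pKa) = 10^(7.31 − 7.47) = 10^-0.16 = 0.6918.
Fraction as HOCl = 1 / (1 + 0.6918) = 0.5911.
HOCl = 0.5911 × 4.67 ppm = 2.76 ppm.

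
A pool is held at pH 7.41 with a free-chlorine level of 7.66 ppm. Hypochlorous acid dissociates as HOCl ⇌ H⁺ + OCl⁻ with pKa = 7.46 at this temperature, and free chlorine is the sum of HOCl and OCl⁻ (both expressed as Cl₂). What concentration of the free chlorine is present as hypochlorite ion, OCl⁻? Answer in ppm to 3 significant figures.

3.61 ppm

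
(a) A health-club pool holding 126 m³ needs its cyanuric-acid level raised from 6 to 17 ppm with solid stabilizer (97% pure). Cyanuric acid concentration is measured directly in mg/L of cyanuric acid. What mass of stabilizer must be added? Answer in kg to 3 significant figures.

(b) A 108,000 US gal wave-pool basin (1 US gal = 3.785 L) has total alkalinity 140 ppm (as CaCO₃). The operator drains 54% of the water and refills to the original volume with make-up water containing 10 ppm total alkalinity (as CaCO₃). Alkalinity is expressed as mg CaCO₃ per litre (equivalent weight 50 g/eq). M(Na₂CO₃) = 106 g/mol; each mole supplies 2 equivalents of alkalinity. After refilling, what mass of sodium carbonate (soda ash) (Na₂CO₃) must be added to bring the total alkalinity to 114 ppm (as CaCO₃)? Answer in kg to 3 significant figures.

(a) 1.43 kg; (b) 19.2 kg

(a) Volume: 126 m³ = 126,000 L.
(a) CYA to add: (17 − 6) = 11 mg/L × 126,000 L = 1386 g cyanuric acid.
(a) At 97% purity: 1386 / 0.97 = 1429 g product.

(b) Volume: 108,000 US gal × 3.785 L/gal = 408,780 L.
(b) After draining 54% and refilling: 140 × 0.46 + 10 × 0.54 = 69.8 ppm.
(b) Deficit to target: 114 − 69.8 = 44.2 mg/L.
(b) As CaCO₃: 44.2 mg/L × 408,780 L = 18,070 g; ÷ 50 g/eq ÷ 2 = 180.7 mol Na₂CO₃.
(b) Mass: 180.7 × 106 = 19,150 g.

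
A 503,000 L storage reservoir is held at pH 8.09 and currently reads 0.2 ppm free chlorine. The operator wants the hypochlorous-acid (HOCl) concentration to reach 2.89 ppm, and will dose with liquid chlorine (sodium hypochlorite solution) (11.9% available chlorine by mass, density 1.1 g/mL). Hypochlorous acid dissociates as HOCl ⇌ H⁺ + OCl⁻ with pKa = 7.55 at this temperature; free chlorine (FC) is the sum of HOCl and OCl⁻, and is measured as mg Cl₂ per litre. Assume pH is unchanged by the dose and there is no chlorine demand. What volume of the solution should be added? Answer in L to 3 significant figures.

[OCl⁻]/[HOCl] = 10^(pH − pKa) = 10^(8.09 − 7.55) = 3.467; fraction as HOCl = 1/(1 + 3.467) = 0.2238.
Free chlorine required for 2.89 ppm HOCl: 2.89 / 0.2238 = 12.91 ppm.
FC to add: 12.91 − 0.2 = 12.71 mg/L as Cl₂.
Cl₂ equivalent: 12.71 mg/L × 503,000 L = 6393 g.
Product at 11.9% available Cl: 6393 / 0.119 = 53,730 g.
Volume: 53,730 g ÷ 1.1 g/mL = 48,840 mL.

48.8 L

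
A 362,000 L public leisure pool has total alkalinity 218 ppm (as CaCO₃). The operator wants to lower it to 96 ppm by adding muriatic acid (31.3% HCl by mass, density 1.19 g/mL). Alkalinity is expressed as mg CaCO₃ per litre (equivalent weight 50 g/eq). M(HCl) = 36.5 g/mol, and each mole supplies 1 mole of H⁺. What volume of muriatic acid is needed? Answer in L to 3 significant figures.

Alkalinity to neutralize: (218 − 96) = 122 mg/L as CaCO₃ × 362,000 L = 44,160 g as CaCO₃.
Equivalents of H⁺ required: 44,160 ÷ 50 g/eq = 883.3 eq = 883.3 mol HCl.
Mass of HCl: 883.3 × 36.5 = 32,240 g.
Mass of 31.3% solution: 32,240 / 0.313 = 103,000 g.
Volume: 103,000 g ÷ 1.19 g/mL = 86,560 mL.

86.6 L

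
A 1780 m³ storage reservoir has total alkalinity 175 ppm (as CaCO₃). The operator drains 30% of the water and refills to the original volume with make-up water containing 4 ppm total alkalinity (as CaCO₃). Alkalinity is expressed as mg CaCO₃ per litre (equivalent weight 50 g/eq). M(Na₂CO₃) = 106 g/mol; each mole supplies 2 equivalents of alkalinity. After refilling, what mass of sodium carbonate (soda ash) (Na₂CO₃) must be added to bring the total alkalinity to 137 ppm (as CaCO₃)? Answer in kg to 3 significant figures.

25.1 kg

Volume: 1780 m³ = 1,780,000 L.
After draining 30% and refilling: 175 × 0.70 + 4 × 0.30 = 123.7 ppm.
Deficit to target: 137 − 123.7 = 13.3 mg/L.
As CaCO₃: 13.3 mg/L × 1,780,000 L = 23,670 g; ÷ 50 g/eq ÷ 2 = 236.7 mol Na₂CO₃.
Mass: 236.7 × 106 = 25,090 g.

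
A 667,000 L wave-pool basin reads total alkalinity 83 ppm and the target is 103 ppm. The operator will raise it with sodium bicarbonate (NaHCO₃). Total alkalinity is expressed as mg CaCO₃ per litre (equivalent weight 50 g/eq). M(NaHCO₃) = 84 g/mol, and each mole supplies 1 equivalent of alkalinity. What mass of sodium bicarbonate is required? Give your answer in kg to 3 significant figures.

22.4 kg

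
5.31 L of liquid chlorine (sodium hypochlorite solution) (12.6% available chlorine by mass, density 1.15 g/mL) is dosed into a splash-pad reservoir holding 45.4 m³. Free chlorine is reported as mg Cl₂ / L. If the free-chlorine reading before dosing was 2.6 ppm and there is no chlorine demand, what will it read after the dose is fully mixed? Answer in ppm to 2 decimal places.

Volume: 45.4 m³ = 45,400 L.
Mass of solution: 5.31 L × 1000 mL/L × 1.15 g/mL = 6106 g.
Available chlorine delivered: 6106 g × 0.126 = 769.4 g as Cl₂.
Concentration rise: 769.4 g / 45,400 L = 16.95 mg/L = 16.95 ppm.
Final FC: 2.6 + 16.95 = 19.55 ppm.

19.55 ppm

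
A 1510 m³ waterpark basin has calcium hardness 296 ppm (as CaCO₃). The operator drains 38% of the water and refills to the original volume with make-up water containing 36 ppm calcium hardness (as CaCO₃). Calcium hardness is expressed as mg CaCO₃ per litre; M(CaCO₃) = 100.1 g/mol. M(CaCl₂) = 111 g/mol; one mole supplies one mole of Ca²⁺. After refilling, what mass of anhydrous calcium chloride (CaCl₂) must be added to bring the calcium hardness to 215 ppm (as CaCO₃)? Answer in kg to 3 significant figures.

Volume: 1510 m³ = 1,510,000 L.
After draining 38% and refilling: 296 × 0.62 + 36 × 0.38 = 197.2 ppm.
Deficit to target: 215 − 197.2 = 17.8 mg/L.
As CaCO₃: 17.8 mg/L × 1,510,000 L = 26,880 g; ÷ 100.1 = 268.5 mol Ca²⁺.
Mass: 268.5 × 111 = 29,800 g.

29.8 kg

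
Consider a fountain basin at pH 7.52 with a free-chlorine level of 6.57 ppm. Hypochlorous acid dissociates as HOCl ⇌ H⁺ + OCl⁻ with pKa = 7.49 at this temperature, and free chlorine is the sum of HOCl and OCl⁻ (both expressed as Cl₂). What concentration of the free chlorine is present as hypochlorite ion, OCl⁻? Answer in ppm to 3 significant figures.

[OCl⁻]/[HOCl] = 10^(pH − pKa) = 10^(7.52 − 7.49) = 10^0.03 = 1.072.
Fraction as HOCl = 1 / (1 + 1.072) = 0.4827.
OCl⁻ = (1 − 0.4827) × 6.57 ppm = 3.398 ppm.

3.40 ppm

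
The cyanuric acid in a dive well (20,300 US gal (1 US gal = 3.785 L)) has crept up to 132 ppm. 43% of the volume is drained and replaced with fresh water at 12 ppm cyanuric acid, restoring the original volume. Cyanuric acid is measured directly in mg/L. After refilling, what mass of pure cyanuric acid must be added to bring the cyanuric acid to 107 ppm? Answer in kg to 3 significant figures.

Volume: 20,300 US gal × 3.785 L/gal = 76,836 L.
After draining 43% and refilling: 132 × 0.57 + 12 × 0.43 = 80.4 ppm.
Deficit to target: 107 − 80.4 = 26.6 mg/L.
Mass: 26.6 mg/L × 76,836 L = 2044 g cyanuric acid.

2.04 kg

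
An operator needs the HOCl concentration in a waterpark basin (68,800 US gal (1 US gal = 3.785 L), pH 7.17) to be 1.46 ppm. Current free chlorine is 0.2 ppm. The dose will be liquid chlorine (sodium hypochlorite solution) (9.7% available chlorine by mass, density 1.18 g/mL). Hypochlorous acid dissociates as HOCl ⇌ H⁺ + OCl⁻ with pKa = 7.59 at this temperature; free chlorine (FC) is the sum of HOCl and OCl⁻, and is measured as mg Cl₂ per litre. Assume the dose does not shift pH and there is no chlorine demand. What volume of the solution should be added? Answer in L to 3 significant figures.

4.13 L

Volume: 68,800 US gal × 3.785 L/gal = 260,408 L.
[OCl⁻]/[HOCl] = 10^(pH − pKa) = 10^(7.17 − 7.59) = 0.3802; fraction as HOCl = 1/(1 + 0.3802) = 0.7245.
Free chlorine required for 1.46 ppm HOCl: 1.46 / 0.7245 = 2.015 ppm.
FC to add: 2.015 − 0.2 = 1.815 mg/L as Cl₂.
Cl₂ equivalent: 1.815 mg/L × 260,408 L = 472.7 g.
Product at 9.7% available Cl: 472.7 / 0.097 = 4873 g.
Volume: 4873 g ÷ 1.18 g/mL = 4129 mL.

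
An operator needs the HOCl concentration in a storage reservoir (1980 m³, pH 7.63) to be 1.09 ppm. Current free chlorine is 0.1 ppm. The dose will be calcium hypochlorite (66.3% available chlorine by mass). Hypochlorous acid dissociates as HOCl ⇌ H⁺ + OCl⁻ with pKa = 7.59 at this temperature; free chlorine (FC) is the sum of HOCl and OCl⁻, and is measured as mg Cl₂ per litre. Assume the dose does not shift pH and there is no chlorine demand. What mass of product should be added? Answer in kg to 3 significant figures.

Volume: 1980 m³ = 1,980,000 L.
[OCl⁻]/[HOCl] = 10^(pH − pKa) = 10^(7.63 − 7.59) = 1.096; fraction as HOCl = 1/(1 + 1.096) = 0.477.
Free chlorine required for 1.09 ppm HOCl: 1.09 / 0.477 = 2.285 ppm.
FC to add: 2.285 − 0.1 = 2.185 mg/L as Cl₂.
Cl₂ equivalent: 2.185 mg/L × 1,980,000 L = 4327 g.
Product at 66.3% available Cl: 4327 / 0.663 = 6526 g.

6.53 kg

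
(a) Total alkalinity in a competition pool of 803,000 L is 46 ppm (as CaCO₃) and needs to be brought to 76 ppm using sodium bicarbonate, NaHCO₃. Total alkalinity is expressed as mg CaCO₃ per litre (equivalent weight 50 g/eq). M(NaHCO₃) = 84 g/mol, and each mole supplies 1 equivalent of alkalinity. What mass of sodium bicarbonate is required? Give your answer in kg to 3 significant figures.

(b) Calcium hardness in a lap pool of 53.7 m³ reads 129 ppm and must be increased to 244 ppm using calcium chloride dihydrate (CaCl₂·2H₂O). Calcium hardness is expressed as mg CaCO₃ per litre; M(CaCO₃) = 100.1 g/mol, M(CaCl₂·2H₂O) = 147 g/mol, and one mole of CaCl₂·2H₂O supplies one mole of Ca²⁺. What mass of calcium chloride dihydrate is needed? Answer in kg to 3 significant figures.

(a) Alkalinity to add: (76 − 46) = 30 mg/L as CaCO₃ × 803,000 L = 24,090 g as CaCO₃.
(a) Equivalents: 24,090 g ÷ 50 g/eq = 481.8 eq.
(a) NaHCO₃ supplies 1 eq per mole → 481.8 mol.
(a) Mass: 481.8 mol × 84 g/mol = 40,470 g.

(b) Volume: 53.7 m³ = 53,700 L.
(b) Hardness to add: (244 − 129) = 115 mg/L as CaCO₃ × 53,700 L = 6176 g as CaCO₃.
(b) Moles of Ca²⁺ (1 mol Ca²⁺ ≡ 1 mol CaCO₃): 6176 / 100.1 g/mol = 61.69 mol.
(b) Mass of CaCl₂·2H₂O: 61.69 × 147 = 9069 g.

(a) 40.5 kg; (b) 9.07 kg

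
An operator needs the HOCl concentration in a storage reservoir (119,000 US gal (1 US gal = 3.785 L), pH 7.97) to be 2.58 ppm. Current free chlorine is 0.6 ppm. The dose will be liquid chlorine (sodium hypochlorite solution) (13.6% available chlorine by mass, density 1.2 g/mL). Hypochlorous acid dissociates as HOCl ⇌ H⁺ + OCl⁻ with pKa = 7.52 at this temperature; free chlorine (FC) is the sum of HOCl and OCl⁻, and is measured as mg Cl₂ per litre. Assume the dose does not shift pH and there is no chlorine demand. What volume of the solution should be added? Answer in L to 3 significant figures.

Volume: 119,000 US gal × 3.785 L/gal = 450,415 L.
[OCl⁻]/[HOCl] = 10^(pH − pKa) = 10^(7.97 − 7.52) = 2.818; fraction as HOCl = 1/(1 + 2.818) = 0.2619.
Free chlorine required for 2.58 ppm HOCl: 2.58 / 0.2619 = 9.851 ppm.
FC to add: 9.851 − 0.6 = 9.251 mg/L as Cl₂.
Cl₂ equivalent: 9.251 mg/L × 450,415 L = 4167 g.
Product at 13.6% available Cl: 4167 / 0.136 = 30,640 g.
Volume: 30,640 g ÷ 1.2 g/mL = 25,530 mL.

25.5 L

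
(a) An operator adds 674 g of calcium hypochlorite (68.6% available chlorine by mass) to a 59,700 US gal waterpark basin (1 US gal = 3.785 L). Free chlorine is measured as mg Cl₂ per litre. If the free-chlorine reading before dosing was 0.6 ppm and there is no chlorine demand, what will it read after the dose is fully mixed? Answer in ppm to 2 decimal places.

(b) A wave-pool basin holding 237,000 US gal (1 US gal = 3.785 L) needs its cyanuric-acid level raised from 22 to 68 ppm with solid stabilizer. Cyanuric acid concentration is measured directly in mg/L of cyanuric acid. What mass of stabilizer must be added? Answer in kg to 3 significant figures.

(a) Volume: 59,700 US gal × 3.785 L/gal = 225,964 L.
(a) Available chlorine delivered: 674 g × 0.686 = 462.4 g as Cl₂.
(a) Concentration rise: 462.4 g / 225,964 L = 2.046 mg/L = 2.05 ppm.
(a) Final FC: 0.6 + 2.05 = 2.65 ppm.

(b) Volume: 237,000 US gal × 3.785 L/gal = 897,045 L.
(b) CYA to add: (68 − 22) = 46 mg/L × 897,045 L = 41,260 g cyanuric acid.

(a) 2.65 ppm; (b) 41.3 kg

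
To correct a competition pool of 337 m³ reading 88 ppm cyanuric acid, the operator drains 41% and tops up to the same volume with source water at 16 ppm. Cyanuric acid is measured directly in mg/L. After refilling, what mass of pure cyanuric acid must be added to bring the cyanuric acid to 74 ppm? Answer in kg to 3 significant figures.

5.23 kg

Volume: 337 m³ = 337,000 L.
After draining 41% and refilling: 88 × 0.59 + 16 × 0.41 = 58.48 ppm.
Deficit to target: 74 − 58.48 = 15.52 mg/L.
Mass: 15.52 mg/L × 337,000 L = 5230 g cyanuric acid.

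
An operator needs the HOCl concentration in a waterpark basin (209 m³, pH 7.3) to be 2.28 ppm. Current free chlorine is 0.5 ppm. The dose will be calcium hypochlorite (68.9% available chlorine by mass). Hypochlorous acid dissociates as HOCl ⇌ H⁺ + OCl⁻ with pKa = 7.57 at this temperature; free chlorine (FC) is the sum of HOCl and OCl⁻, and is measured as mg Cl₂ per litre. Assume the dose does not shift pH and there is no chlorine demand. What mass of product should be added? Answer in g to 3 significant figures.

Volume: 209 m³ = 209,000 L.
[OCl⁻]/[HOCl] = 10^(pH − pKa) = 10^(7.3 − 7.57) = 0.537; fraction as HOCl = 1/(1 + 0.537) = 0.6506.
Free chlorine required for 2.28 ppm HOCl: 2.28 / 0.6506 = 3.504 ppm.
FC to add: 3.504 − 0.5 = 3.004 mg/L as Cl₂.
Cl₂ equivalent: 3.004 mg/L × 209,000 L = 627.9 g.
Product at 68.9% available Cl: 627.9 / 0.689 = 911.4 g.

911 g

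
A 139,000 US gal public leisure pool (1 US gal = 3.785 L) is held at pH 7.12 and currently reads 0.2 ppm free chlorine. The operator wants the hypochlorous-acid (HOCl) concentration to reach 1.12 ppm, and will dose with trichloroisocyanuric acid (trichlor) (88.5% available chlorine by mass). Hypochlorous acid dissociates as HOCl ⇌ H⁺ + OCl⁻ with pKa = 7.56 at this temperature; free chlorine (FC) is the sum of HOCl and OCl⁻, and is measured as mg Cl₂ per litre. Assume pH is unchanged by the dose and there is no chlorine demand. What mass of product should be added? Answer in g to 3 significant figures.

Volume: 139,000 US gal × 3.785 L/gal = 526,115 L.
[OCl⁻]/[HOCl] = 10^(pH − pKa) = 10^(7.12 − 7.56) = 0.3631; fraction as HOCl = 1/(1 + 0.3631) = 0.7336.
Free chlorine required for 1.12 ppm HOCl: 1.12 / 0.7336 = 1.527 ppm.
FC to add: 1.527 − 0.2 = 1.327 mg/L as Cl₂.
Cl₂ equivalent: 1.327 mg/L × 526,115 L = 698 g.
Product at 88.5% available Cl: 698 / 0.885 = 788.7 g.

789 g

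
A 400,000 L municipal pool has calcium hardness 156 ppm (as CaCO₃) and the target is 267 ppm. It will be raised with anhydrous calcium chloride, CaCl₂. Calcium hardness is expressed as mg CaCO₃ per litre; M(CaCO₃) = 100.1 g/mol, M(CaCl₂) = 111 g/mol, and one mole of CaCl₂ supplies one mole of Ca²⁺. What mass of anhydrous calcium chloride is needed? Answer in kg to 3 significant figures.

49.2 kg

Hardness to add: (267 − 156) = 111 mg/L as CaCO₃ × 400,000 L = 44,400 g as CaCO₃.
Moles of Ca²⁺ (1 mol Ca²⁺ ≡ 1 mol CaCO₃): 44,400 / 100.1 g/mol = 443.6 mol.
Mass of CaCl₂: 443.6 × 111 = 49,230 g.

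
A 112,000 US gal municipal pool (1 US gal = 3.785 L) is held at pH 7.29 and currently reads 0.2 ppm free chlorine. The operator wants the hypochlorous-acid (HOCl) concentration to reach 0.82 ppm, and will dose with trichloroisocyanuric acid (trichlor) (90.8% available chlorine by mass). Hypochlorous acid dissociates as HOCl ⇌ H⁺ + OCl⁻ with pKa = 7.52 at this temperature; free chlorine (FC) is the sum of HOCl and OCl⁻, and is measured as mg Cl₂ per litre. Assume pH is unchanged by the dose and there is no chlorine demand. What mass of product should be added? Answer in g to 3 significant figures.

Volume: 112,000 US gal × 3.785 L/gal = 423,920 L.
[OCl⁻]/[HOCl] = 10^(pH − pKa) = 10^(7.29 − 7.52) = 0.5888; fraction as HOCl = 1/(1 + 0.5888) = 0.6294.
Free chlorine required for 0.82 ppm HOCl: 0.82 / 0.6294 = 1.303 ppm.
FC to add: 1.303 − 0.2 = 1.103 mg/L as Cl₂.
Cl₂ equivalent: 1.103 mg/L × 423,920 L = 467.5 g.
Product at 90.8% available Cl: 467.5 / 0.908 = 514.9 g.

515 g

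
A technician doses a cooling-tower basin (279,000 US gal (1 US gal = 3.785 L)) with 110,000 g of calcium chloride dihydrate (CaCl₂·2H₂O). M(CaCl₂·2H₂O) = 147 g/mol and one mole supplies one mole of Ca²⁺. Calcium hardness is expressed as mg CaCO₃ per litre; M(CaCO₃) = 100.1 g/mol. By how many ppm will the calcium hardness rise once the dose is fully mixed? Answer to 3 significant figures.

70.9 ppm

Volume: 279,000 US gal × 3.785 L/gal = 1,056,015 L.
Moles of Ca²⁺: 110,000 g ÷ 147 g/mol = 748.3 mol.
As CaCO₃: 748.3 mol × 100.1 g/mol = 74,900 g.
Rise: 74,900 g / 1,056,015 L × 1000 = 70.93 mg/L.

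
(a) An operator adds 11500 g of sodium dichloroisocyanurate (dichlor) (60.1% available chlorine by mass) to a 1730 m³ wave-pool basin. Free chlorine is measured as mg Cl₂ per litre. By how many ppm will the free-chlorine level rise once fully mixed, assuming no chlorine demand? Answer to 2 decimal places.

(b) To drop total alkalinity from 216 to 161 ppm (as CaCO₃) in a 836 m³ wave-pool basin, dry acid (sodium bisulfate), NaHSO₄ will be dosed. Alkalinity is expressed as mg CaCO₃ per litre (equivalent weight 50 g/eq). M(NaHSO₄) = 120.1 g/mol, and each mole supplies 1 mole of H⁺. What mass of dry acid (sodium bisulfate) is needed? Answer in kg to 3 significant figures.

(a) 4.00 ppm; (b) 110 kg

(a) Volume: 1730 m³ = 1,730,000 L.
(a) Available chlorine delivered: 11,500 g × 0.601 = 6912 g as Cl₂.
(a) Concentration rise: 6912 g / 1,730,000 L = 3.995 mg/L = 4.00 ppm.

(b) Volume: 836 m³ = 836,000 L.
(b) Alkalinity to neutralize: (216 − 161) = 55 mg/L as CaCO₃ × 836,000 L = 45,980 g as CaCO₃.
(b) Equivalents of H⁺ required: 45,980 ÷ 50 g/eq = 919.6 eq = 919.6 mol NaHSO₄.
(b) Mass of NaHSO₄: 919.6 × 120.1 = 110,400 g.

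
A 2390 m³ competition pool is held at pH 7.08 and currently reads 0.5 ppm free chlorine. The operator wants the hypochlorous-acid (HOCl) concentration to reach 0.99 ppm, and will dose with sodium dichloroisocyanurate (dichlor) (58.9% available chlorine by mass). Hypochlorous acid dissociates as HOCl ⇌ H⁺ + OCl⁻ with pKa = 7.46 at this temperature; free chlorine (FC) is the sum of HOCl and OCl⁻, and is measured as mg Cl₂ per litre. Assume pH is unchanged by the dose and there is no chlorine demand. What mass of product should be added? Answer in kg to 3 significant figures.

Volume: 2390 m³ = 2,390,000 L.
[OCl⁻]/[HOCl] = 10^(pH − pKa) = 10^(7.08 − 7.46) = 0.4169; fraction as HOCl = 1/(1 + 0.4169) = 0.7058.
Free chlorine required for 0.99 ppm HOCl: 0.99 / 0.7058 = 1.403 ppm.
FC to add: 1.403 − 0.5 = 0.9027 mg/L as Cl₂.
Cl₂ equivalent: 0.9027 mg/L × 2,390,000 L = 2157 g.
Product at 58.9% available Cl: 2157 / 0.589 = 3663 g.

3.66 kg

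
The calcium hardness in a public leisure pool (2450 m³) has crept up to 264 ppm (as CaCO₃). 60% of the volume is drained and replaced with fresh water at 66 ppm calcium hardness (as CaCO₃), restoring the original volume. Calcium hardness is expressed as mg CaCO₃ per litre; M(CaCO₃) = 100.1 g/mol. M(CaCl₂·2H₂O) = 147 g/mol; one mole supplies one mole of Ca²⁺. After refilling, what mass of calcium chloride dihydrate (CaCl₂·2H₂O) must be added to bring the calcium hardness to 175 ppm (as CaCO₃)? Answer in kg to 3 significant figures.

Volume: 2450 m³ = 2,450,000 L.
After draining 60% and refilling: 264 × 0.40 + 66 × 0.60 = 145.2 ppm.
Deficit to target: 175 − 145.2 = 29.8 mg/L.
As CaCO₃: 29.8 mg/L × 2,450,000 L = 73,010 g; ÷ 100.1 = 729.4 mol Ca²⁺.
Mass: 729.4 × 147 = 107,200 g.

107 kg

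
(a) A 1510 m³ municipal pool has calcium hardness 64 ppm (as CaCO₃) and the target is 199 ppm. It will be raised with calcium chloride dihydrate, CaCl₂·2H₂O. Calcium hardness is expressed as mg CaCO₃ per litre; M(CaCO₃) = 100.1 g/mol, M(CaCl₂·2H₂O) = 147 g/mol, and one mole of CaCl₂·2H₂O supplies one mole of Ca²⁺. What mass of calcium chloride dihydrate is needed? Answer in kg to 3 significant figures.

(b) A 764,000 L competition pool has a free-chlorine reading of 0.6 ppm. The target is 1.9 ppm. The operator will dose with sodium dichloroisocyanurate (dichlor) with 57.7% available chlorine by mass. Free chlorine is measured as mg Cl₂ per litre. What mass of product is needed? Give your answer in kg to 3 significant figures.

(a) 299 kg; (b) 1.72 kg

(a) Volume: 1510 m³ = 1,510,000 L.
(a) Hardness to add: (199 − 64) = 135 mg/L as CaCO₃ × 1,510,000 L = 203,800 g as CaCO₃.
(a) Moles of Ca²⁺ (1 mol Ca²⁺ ≡ 1 mol CaCO₃): 203,800 / 100.1 g/mol = 2036 mol.
(a) Mass of CaCl₂·2H₂O: 2036 × 147 = 299,400 g.

(b) Chlorine deficit: 1.9 − 0.6 = 1.3 ppm = 1.3 mg/L as Cl₂.
(b) Cl₂ equivalent needed: 1.3 mg/L × 764,000 L = 993,200 mg = 993.2 g.
(b) Product at 57.7% available chlorine: 993.2 / 0.577 = 1721 g.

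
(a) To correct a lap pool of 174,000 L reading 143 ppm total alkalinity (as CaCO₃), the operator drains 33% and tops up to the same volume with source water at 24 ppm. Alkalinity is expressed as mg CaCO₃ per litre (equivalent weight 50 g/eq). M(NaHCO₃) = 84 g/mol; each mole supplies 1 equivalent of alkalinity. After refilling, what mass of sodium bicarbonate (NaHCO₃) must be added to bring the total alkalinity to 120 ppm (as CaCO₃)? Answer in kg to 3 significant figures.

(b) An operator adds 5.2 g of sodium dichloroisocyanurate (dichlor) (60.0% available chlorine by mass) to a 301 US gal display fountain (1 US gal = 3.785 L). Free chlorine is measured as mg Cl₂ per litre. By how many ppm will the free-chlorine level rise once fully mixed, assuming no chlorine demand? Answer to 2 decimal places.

(a) After draining 33% and refilling: 143 × 0.67 + 24 × 0.33 = 103.73 ppm.
(a) Deficit to target: 120 − 103.73 = 16.27 mg/L.
(a) As CaCO₃: 16.27 mg/L × 174,000 L = 2831 g; ÷ 50 g/eq ÷ 1 = 56.62 mol NaHCO₃.
(a) Mass: 56.62 × 84 = 4756 g.

(b) Volume: 301 US gal × 3.785 L/gal = 1,139 L.
(b) Available chlorine delivered: 5.2 g × 0.6 = 3.12 g as Cl₂.
(b) Concentration rise: 3.12 g / 1,139 L = 2.739 mg/L = 2.74 ppm.

(a) 4.76 kg; (b) 2.74 ppm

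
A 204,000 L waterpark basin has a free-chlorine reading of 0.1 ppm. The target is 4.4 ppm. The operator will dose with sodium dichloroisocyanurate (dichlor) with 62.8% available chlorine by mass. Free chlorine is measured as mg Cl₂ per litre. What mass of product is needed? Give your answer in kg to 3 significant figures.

Chlorine deficit: 4.4 − 0.1 = 4.3 ppm = 4.3 mg/L as Cl₂.
Cl₂ equivalent needed: 4.3 mg/L × 204,000 L = 877,200 mg = 877.2 g.
Product at 62.8% available chlorine: 877.2 / 0.628 = 1397 g.

1.40 kg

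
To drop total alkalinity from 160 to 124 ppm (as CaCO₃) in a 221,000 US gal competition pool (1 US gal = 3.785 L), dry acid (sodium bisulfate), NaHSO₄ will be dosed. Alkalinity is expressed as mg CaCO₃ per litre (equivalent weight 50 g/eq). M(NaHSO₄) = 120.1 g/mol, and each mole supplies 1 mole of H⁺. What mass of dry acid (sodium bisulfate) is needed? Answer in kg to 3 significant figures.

72.3 kg

Volume: 221,000 US gal × 3.785 L/gal = 836,485 L.
Alkalinity to neutralize: (160 − 124) = 36 mg/L as CaCO₃ × 836,485 L = 30,110 g as CaCO₃.
Equivalents of H⁺ required: 30,110 ÷ 50 g/eq = 602.3 eq = 602.3 mol NaHSO₄.
Mass of NaHSO₄: 602.3 × 120.1 = 72,330 g.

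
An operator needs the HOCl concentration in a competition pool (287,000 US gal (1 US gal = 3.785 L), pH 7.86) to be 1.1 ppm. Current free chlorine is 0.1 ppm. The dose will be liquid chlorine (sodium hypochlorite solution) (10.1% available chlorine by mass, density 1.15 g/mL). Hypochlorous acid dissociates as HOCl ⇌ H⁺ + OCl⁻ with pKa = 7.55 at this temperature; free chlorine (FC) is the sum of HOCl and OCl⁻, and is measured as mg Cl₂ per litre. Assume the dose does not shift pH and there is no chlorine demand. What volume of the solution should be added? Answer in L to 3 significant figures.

30.4 L

Volume: 287,000 US gal × 3.785 L/gal = 1,086,295 L.
[OCl⁻]/[HOCl] = 10^(pH − pKa) = 10^(7.86 − 7.55) = 2.042; fraction as HOCl = 1/(1 + 2.042) = 0.3288.
Free chlorine required for 1.1 ppm HOCl: 1.1 / 0.3288 = 3.346 ppm.
FC to add: 3.346 − 0.1 = 3.246 mg/L as Cl₂.
Cl₂ equivalent: 3.246 mg/L × 1,086,295 L = 3526 g.
Product at 10.1% available Cl: 3526 / 0.101 = 34,910 g.
Volume: 34,910 g ÷ 1.15 g/mL = 30,360 mL.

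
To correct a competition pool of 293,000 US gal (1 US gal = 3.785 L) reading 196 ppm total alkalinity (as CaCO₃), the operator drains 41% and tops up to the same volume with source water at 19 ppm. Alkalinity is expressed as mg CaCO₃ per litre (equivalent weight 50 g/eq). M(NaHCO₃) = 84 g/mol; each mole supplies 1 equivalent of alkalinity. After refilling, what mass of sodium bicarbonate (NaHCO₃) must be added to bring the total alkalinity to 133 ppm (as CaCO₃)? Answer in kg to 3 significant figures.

Volume: 293,000 US gal × 3.785 L/gal = 1,109,005 L.
After draining 41% and refilling: 196 × 0.59 + 19 × 0.41 = 123.43 ppm.
Deficit to target: 133 − 123.43 = 9.57 mg/L.
As CaCO₃: 9.57 mg/L × 1,109,005 L = 10,610 g; ÷ 50 g/eq ÷ 1 = 212.3 mol NaHCO₃.
Mass: 212.3 × 84 = 17,830 g.

17.8 kg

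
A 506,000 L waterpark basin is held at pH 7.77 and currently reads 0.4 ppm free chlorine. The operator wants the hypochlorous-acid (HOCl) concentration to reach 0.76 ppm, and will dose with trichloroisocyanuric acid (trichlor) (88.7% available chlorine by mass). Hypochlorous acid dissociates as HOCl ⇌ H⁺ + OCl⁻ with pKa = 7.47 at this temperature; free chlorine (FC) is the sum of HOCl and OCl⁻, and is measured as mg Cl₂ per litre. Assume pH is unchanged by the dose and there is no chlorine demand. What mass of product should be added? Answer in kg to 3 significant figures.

1.07 kg

[OCl⁻]/[HOCl] = 10^(pH − pKa) = 10^(7.77 − 7.47) = 1.995; fraction as HOCl = 1/(1 + 1.995) = 0.3339.
Free chlorine required for 0.76 ppm HOCl: 0.76 / 0.3339 = 2.276 ppm.
FC to add: 2.276 − 0.4 = 1.876 mg/L as Cl₂.
Cl₂ equivalent: 1.876 mg/L × 506,000 L = 949.5 g.
Product at 88.7% available Cl: 949.5 / 0.887 = 1070 g.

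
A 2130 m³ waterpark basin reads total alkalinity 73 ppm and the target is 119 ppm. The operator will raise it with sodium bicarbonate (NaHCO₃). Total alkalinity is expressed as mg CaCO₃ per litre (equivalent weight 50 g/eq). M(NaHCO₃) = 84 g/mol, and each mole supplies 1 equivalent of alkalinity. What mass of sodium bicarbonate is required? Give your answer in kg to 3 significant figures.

165 kg

Volume: 2130 m³ = 2,130,000 L.
Alkalinity to add: (119 − 73) = 46 mg/L as CaCO₃ × 2,130,000 L = 97,980 g as CaCO₃.
Equivalents: 97,980 g ÷ 50 g/eq = 1960 eq.
NaHCO₃ supplies 1 eq per mole → 1960 mol.
Mass: 1960 mol × 84 g/mol = 164,600 g.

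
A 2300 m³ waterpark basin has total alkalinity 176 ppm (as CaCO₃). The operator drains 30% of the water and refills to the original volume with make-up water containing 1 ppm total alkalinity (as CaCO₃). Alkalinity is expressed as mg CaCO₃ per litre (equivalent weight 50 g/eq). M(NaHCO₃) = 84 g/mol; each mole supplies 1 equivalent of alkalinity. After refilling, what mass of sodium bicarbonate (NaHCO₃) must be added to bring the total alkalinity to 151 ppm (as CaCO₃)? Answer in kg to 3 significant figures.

Volume: 2300 m³ = 2,300,000 L.
After draining 30% and refilling: 176 × 0.70 + 1 × 0.30 = 123.5 ppm.
Deficit to target: 151 − 123.5 = 27.5 mg/L.
As CaCO₃: 27.5 mg/L × 2,300,000 L = 63,250 g; ÷ 50 g/eq ÷ 1 = 1265 mol NaHCO₃.
Mass: 1265 × 84 = 106,300 g.

106 kg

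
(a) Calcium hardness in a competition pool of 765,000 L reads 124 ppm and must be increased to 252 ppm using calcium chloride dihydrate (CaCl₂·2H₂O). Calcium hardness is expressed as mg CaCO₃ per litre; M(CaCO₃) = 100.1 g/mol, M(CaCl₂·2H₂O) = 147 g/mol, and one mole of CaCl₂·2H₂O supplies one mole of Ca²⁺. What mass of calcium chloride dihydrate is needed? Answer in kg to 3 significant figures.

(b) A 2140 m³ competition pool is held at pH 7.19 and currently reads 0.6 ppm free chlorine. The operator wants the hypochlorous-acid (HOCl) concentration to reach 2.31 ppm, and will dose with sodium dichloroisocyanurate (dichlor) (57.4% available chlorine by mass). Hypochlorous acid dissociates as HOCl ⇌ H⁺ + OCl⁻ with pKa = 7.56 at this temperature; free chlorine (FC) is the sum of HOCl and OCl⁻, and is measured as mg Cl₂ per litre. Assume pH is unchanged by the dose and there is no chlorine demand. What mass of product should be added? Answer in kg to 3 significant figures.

(a) Hardness to add: (252 − 124) = 128 mg/L as CaCO₃ × 765,000 L = 97,920 g as CaCO₃.
(a) Moles of Ca²⁺ (1 mol Ca²⁺ ≡ 1 mol CaCO₃): 97,920 / 100.1 g/mol = 978.2 mol.
(a) Mass of CaCl₂·2H₂O: 978.2 × 147 = 143,800 g.

(b) Volume: 2140 m³ = 2,140,000 L.
(b) [OCl⁻]/[HOCl] = 10^(pH − pKa) = 10^(7.19 − 7.56) = 0.4266; fraction as HOCl = 1/(1 + 0.4266) = 0.701.
(b) Free chlorine required for 2.31 ppm HOCl: 2.31 / 0.701 = 3.295 ppm.
(b) FC to add: 3.295 − 0.6 = 2.695 mg/L as Cl₂.
(b) Cl₂ equivalent: 2.695 mg/L × 2,140,000 L = 5768 g.
(b) Product at 57.4% available Cl: 5768 / 0.574 = 10,050 g.

(a) 144 kg; (b) 10.0 kg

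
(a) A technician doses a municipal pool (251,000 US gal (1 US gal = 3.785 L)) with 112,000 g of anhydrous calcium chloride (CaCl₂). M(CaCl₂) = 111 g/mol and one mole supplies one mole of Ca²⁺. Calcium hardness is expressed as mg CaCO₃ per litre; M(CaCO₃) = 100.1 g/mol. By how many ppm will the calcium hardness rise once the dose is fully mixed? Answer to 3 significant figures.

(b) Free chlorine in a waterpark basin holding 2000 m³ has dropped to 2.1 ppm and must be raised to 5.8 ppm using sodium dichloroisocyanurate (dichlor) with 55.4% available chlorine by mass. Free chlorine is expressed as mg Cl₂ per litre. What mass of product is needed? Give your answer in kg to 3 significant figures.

(a) Volume: 251,000 US gal × 3.785 L/gal = 950,035 L.
(a) Moles of Ca²⁺: 112,000 g ÷ 111 g/mol = 1009 mol.
(a) As CaCO₃: 1009 mol × 100.1 g/mol = 101,000 g.
(a) Rise: 101,000 g / 950,035 L × 1000 = 106.3 mg/L.

(b) Volume: 2000 m³ = 2,000,000 L.
(b) Chlorine deficit: 5.8 − 2.1 = 3.7 ppm = 3.7 mg/L as Cl₂.
(b) Cl₂ equivalent needed: 3.7 mg/L × 2,000,000 L = 7,400,000 mg = 7400 g.
(b) Product at 55.4% available chlorine: 7400 / 0.554 = 13,360 g.

(a) 106 ppm; (b) 13.4 kg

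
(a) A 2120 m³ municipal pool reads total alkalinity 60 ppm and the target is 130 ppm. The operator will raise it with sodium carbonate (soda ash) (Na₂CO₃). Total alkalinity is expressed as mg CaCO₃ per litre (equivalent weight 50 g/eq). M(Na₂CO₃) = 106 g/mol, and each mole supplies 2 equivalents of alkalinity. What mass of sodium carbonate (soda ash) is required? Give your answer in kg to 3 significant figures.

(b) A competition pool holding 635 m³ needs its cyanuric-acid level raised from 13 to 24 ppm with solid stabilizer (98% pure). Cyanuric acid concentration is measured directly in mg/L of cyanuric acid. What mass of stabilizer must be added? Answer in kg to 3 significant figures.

(a) Volume: 2120 m³ = 2,120,000 L.
(a) Alkalinity to add: (130 − 60) = 70 mg/L as CaCO₃ × 2,120,000 L = 148,400 g as CaCO₃.
(a) Equivalents: 148,400 g ÷ 50 g/eq = 2968 eq.
(a) Each mole of Na₂CO₃ supplies 2 eq, so 2968 / 2 = 1484 mol.
(a) Mass: 1484 mol × 106 g/mol = 157,300 g.

(b) Volume: 635 m³ = 635,000 L.
(b) CYA to add: (24 − 13) = 11 mg/L × 635,000 L = 6985 g cyanuric acid.
(b) At 98% purity: 6985 / 0.98 = 7128 g product.

(a) 157 kg; (b) 7.13 kg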